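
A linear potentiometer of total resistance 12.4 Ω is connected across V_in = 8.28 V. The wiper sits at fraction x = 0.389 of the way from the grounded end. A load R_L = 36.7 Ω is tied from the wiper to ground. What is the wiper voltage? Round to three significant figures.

V_out ≈ 2.98 V

Split the track: R_lower = x·R_p = 4.824 Ω, R_upper = (1−x)·R_p = 7.576 Ω.
Lower segment in parallel with the load: 4.824 ‖ 36.7 = 4.263 Ω.
Loaded-divider output: V_out = 8.28 × 0.3601 = 2.981 V.
(Unloaded: V_out = x·V_in = 3.22 V.)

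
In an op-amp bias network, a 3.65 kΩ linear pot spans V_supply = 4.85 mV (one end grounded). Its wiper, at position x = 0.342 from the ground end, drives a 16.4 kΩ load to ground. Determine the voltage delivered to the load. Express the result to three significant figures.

Split the track: R_lower = x·R_p = 1.248 kΩ, R_upper = (1−x)·R_p = 2.402 kΩ.
(x·R_p) ‖ R_L = 1.160 kΩ.
Loaded-divider output: V_out = 4.85 × 0.3257 = 1.580 mV.
(Unloaded: V_out = x·V_supply = 1.66 mV.)

V_out ≈ 1.58 mV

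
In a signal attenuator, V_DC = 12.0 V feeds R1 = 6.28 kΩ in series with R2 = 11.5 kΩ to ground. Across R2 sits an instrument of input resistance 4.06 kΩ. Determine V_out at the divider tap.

The load sits in parallel with R2, giving an effective lower resistance R2' = R2·R_L/(R2+R_L) = 3.001 kΩ.
Voltage divider with the loaded lower leg: V_out = 12.0 × 3.001/(6.28 + 3.001) = 12.0 × 0.3233 = 3.880 V.
(Unloaded it would be 7.76 V; the load pulls it down.)

V_out ≈ 3.88 V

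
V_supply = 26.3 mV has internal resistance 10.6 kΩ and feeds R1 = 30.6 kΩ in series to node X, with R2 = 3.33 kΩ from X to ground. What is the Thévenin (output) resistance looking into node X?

R1' = 10.6 + 30.6 = 41.20 kΩ (source resistance + R1).
Zeroing V_supply shorts the top of R1' to ground, so R_th = R1' ‖ R2 = 3.081 kΩ.

R_th ≈ 3.08 kΩ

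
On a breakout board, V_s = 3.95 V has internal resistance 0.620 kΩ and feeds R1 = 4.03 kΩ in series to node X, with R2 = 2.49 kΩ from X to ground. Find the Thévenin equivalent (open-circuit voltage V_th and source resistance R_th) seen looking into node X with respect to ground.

V_th ≈ 1.38 V, R_th ≈ 1.62 kΩ

R1' = 0.620 + 4.03 = 4.650 kΩ (source resistance + R1).
Open-circuit (no load on X): V_th = V_s · R2/(R1' + R2) = 3.95 × 2.49/(4.650 + 2.49) = 1.378 V.
With V_s suppressed (replaced by a short), R_th = R1' ‖ R2 = (4.650 × 2.49)/(4.650 + 2.49) = 1.622 kΩ.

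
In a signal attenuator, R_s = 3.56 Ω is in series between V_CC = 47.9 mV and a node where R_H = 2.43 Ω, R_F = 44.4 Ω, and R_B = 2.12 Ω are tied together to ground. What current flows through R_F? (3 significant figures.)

Combine the parallel branches: R_p = (1/2.43 + 1/44.4 + 1/2.12)⁻¹ = 1.104 Ω.
Node voltage V_A = V_CC · R_p/(R_s + R_p) = 47.9 × 0.2367 = 11.34 mV.
I(R_F) = V_A / R_F = 11.34/44.4 = 0.2554 mA.

I ≈ 0.255 mA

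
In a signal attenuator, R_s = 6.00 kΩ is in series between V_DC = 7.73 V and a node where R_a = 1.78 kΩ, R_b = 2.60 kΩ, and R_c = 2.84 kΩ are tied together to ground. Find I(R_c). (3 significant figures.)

I ≈ 0.310 mA

Parallel bank: R_p = 1/(1/1.78 + 1/2.60 + 1/2.84) = 0.7701 kΩ.
Node voltage V_A = V_DC · R_p/(R_s + R_p) = 7.73 × 0.1138 = 0.8793 V.
I(R_c) = V_A / R_c = 0.8793/2.84 = 0.3096 mA.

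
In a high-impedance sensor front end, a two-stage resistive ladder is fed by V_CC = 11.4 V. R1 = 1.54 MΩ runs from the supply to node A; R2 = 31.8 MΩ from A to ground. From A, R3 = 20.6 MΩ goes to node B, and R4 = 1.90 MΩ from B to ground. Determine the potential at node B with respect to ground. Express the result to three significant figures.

Looking into the second stage from A: R3 + R4 = 22.50 MΩ appears in parallel with R2.
Effective lower resistance at A: R2 ‖ 22.50 = 13.18 MΩ.
First divider: V_A = V_CC · 13.18/(1.54 + 13.18) = 10.21 V.
Stage 2 is unloaded, so V_B = V_A · R4/(R3+R4) = 10.21 × 1.90/22.50 = 0.8619 V.

V_B ≈ 0.862 V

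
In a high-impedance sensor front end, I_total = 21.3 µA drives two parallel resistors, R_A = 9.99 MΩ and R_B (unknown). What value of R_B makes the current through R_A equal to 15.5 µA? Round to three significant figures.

Two-branch current divider: I_A = I_total · R_B/(R_A + R_B).
With f = 0.7277, R_B = R_A · f/(1−f) = 9.99 × 2.672 = 26.70 MΩ.

R_B ≈ 26.7 MΩ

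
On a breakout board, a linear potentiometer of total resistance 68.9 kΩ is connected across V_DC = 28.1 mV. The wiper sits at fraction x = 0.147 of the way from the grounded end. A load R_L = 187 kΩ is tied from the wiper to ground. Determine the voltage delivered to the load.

Lower segment x·R_p = 10.13 kΩ; upper segment (1−x)·R_p = 58.77 kΩ.
Lower segment in parallel with the load: 10.13 ‖ 187 = 9.608 kΩ.
Then V_out = V_DC · 9.608/(58.77 + 9.608) = 3.948 mV.

V_out ≈ 3.95 mV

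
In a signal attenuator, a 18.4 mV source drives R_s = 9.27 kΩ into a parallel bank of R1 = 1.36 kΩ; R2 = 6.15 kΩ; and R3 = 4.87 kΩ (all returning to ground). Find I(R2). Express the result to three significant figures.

Combine the parallel branches: R_p = (1/1.36 + 1/6.15 + 1/4.87)⁻¹ = 0.9064 kΩ.
Node voltage V_A = V_CC · R_p/(R_s + R_p) = 18.4 × 0.08907 = 1.639 mV.
I(R2) = V_A / R2 = 1.639/6.15 = 0.2665 µA.

I ≈ 0.266 µA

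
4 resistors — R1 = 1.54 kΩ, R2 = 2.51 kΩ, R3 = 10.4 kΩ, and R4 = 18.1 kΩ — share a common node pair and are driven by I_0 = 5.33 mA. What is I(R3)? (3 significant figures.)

Total conductance ΣG = 1/1.54 + 1/2.51 + 1/10.4 + 1/18.1 = 1.199 (units of 1/kΩ).
By the current-divider rule, I = I_0 · G_k/ΣG = 5.33 × 0.08018 = 0.4274 mA.

I ≈ 0.427 mA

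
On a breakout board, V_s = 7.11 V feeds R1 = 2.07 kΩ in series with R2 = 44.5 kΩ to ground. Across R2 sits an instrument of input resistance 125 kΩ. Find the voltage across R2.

V_out ≈ 6.69 V

The load sits in parallel with R2, giving an effective lower resistance R2' = R2·R_L/(R2+R_L) = 32.82 kΩ.
Voltage divider with the loaded lower leg: V_out = 7.11 × 32.82/(2.07 + 32.82) = 7.11 × 0.9407 = 6.688 V.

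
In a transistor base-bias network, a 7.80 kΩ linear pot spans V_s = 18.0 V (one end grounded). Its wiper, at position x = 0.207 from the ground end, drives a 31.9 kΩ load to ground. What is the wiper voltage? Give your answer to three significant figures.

V_out ≈ 3.58 V

The pot divides into 6.185 kΩ above the wiper and 1.615 kΩ below.
R_L loads the lower segment: effective lower R = 1.537 kΩ.
V_out = 18.0 × 1.537/(6.185 + 1.537) = 3.582 V.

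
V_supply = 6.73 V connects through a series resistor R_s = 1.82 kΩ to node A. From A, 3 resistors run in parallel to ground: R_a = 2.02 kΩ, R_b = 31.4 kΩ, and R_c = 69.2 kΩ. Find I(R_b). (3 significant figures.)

I ≈ 0.108 mA

Equivalent of the parallel group: R_p = 1.847 kΩ.
V_A = 6.73 × 1.847/3.667 = 3.390 V.
Branch current I = V_A/R_b = 3.390/31.4 = 0.1080 mA.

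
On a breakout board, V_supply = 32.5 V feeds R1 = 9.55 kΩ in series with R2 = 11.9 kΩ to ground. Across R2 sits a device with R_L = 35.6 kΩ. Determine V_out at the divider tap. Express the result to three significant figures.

V_out ≈ 15.7 V

R2 ‖ R_L = (11.9 × 35.6)/(11.9 + 35.6) = 8.919 kΩ.
Voltage divider with the loaded lower leg: V_out = 32.5 × 8.919/(9.55 + 8.919) = 32.5 × 0.4829 = 15.69 V.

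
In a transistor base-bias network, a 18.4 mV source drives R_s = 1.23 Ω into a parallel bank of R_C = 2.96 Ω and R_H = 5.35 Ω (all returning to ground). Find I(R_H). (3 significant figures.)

I ≈ 2.09 mA

Combine the parallel branches: R_p = (1/2.96 + 1/5.35)⁻¹ = 1.906 Ω.
V_A = 18.4 × 1.906/3.136 = 11.18 mV.
Branch current I = V_A/R_H = 11.18/5.35 = 2.090 mA.
(Equivalently: I_total = 5.868 mA, then current-divider fraction G_k/ΣG = 0.3562.)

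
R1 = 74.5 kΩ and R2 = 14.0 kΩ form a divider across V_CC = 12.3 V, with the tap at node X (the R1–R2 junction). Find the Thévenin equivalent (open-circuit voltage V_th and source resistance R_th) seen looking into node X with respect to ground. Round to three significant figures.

With X open, the divider is unloaded: V_th = 12.3 × 14.0/88.50 = 1.946 V.
With V_CC suppressed (replaced by a short), R_th = R1 ‖ R2 = (74.50 × 14.0)/(74.50 + 14.0) = 11.79 kΩ.

V_th ≈ 1.95 V, R_th ≈ 11.8 kΩ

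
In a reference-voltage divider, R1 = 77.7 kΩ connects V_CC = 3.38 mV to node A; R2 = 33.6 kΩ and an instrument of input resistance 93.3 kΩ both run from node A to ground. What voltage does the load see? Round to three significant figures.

The load sits in parallel with R2, giving an effective lower resistance R2' = R2·R_L/(R2+R_L) = 24.70 kΩ.
Then V_out = V_CC · R2'/(R1 + R2') = 3.38 × 24.70/102.4 = 0.8154 mV.

V_out ≈ 0.815 mV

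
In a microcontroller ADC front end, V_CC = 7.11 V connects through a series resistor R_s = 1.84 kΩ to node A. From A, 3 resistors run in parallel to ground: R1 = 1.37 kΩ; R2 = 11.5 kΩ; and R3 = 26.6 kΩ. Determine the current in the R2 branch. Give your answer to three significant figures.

Combine the parallel branches: R_p = (1/1.37 + 1/11.5 + 1/26.6)⁻¹ = 1.170 kΩ.
V_A by voltage divider: V_A = 7.11 × 1.170/(1.84 + 1.170) = 2.764 V.
I(R2) = V_A / R2 = 2.764/11.5 = 0.2404 mA.

I ≈ 0.240 mA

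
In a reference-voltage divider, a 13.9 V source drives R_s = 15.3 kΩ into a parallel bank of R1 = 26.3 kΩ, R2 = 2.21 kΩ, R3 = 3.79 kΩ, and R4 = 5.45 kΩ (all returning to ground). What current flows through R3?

I ≈ 0.239 mA

Combine the parallel branches: R_p = (1/26.3 + 1/2.21 + 1/3.79 + 1/5.45)⁻¹ = 1.066 kΩ.
V_A by voltage divider: V_A = 13.9 × 1.066/(15.3 + 1.066) = 0.9056 V.
Branch current I = V_A/R3 = 0.9056/3.79 = 0.2389 mA.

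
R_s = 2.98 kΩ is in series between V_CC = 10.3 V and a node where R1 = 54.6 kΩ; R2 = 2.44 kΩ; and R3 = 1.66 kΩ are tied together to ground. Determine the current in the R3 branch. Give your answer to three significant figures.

Equivalent of the parallel group: R_p = 0.9703 kΩ.
Node voltage V_A = V_CC · R_p/(R_s + R_p) = 10.3 × 0.2456 = 2.530 V.
Branch current I = V_A/R3 = 2.530/1.66 = 1.524 mA.
(Equivalently: I_total = 2.607 mA, then current-divider fraction G_k/ΣG = 0.5845.)

I ≈ 1.52 mA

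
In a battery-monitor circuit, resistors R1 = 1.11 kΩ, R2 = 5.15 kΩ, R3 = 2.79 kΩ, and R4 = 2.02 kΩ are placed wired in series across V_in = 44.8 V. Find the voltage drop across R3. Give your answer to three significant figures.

ΣR = 1.11 + 5.15 + 2.79 + 2.02 = 11.07 kΩ.
By the voltage-divider rule, V = 44.8 × 2.790/11.07 = 11.29 V.

V ≈ 11.3 V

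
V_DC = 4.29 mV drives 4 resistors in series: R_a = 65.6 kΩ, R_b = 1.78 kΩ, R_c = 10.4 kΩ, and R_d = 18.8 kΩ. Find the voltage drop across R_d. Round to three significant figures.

V ≈ 0.835 mV

Series total: ΣR = 65.6 + 1.78 + 10.4 + 18.8 = 96.58 kΩ.
V = V_DC · R/ΣR = 4.29 × 0.1947 = 0.8351 mV.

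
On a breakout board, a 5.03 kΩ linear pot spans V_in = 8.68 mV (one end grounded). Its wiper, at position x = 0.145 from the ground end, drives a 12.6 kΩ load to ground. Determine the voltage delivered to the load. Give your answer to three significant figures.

V_out ≈ 1.20 mV

Split the track: R_lower = x·R_p = 0.7293 kΩ, R_upper = (1−x)·R_p = 4.301 kΩ.
Lower segment in parallel with the load: 0.7293 ‖ 12.6 = 0.6894 kΩ.
V_out = 8.68 × 0.6894/(4.301 + 0.6894) = 1.199 mV.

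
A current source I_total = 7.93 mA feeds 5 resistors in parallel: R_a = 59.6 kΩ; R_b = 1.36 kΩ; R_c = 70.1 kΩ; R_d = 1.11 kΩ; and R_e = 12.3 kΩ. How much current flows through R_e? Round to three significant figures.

I ≈ 0.369 mA

Total conductance ΣG = 1/59.6 + 1/1.36 + 1/70.1 + 1/1.11 + 1/12.3 = 1.749 (units of 1/kΩ).
Current divider: I(R_e) = I_total · G_k/ΣG = 7.93 × (0.08130/1.749) = 7.93 × 0.04650 = 0.3687 mA.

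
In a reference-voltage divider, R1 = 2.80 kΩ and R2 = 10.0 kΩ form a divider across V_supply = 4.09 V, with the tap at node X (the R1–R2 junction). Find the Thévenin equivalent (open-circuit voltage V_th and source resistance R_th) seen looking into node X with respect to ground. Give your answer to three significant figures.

V_th ≈ 3.20 V, R_th ≈ 2.19 kΩ

Open-circuit (no load on X): V_th = V_supply · R2/(R1 + R2) = 4.09 × 10.0/(2.800 + 10.0) = 3.195 V.
Looking into X with the source shorted: R_th = R1·R2/(R1+R2) = 2.800 × 10.0/12.80 = 2.188 kΩ.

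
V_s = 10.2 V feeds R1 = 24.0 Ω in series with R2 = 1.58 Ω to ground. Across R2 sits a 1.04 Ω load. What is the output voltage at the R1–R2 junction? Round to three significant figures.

R2 ‖ R_L = (1.58 × 1.04)/(1.58 + 1.04) = 0.6272 Ω.
Voltage divider with the loaded lower leg: V_out = 10.2 × 0.6272/(24.0 + 0.6272) = 10.2 × 0.02547 = 0.2598 V.
(Unloaded it would be 0.630 V; the load pulls it down.)

V_out ≈ 0.260 V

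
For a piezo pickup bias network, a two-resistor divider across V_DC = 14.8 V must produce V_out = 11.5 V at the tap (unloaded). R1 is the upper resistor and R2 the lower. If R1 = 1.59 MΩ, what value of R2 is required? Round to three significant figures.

R2 ≈ 5.54 MΩ

Required fraction k = V_out/V_DC = 0.7770.
Rearranging, R2 = R1·k/(1−k) = 1.59 × 3.485 = 5.541 MΩ.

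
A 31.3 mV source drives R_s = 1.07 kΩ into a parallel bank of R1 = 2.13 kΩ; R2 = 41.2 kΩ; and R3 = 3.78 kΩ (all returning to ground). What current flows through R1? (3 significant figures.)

Equivalent of the parallel group: R_p = 1.319 kΩ.
V_A = 31.3 × 1.319/2.389 = 17.28 mV.
Branch current I = V_A/R1 = 17.28/2.13 = 8.112 µA.
(Check via current divider: I_total = 13.10 µA; share G_k/ΣG = 0.6191 → same result.)

I ≈ 8.11 µA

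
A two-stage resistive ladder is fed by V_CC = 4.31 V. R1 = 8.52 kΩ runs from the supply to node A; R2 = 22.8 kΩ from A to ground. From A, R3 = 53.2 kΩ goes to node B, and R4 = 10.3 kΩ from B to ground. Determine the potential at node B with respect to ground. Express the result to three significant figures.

V_B ≈ 0.464 V

Node A sees R2 in parallel with the series input of stage 2, R3 + R4 = 63.50 kΩ.
Effective lower resistance at A: R2 ‖ 63.50 = 16.78 kΩ.
So V_A = 4.31 × 0.6632 = 2.858 V.
Stage 2 is unloaded, so V_B = V_A · R4/(R3+R4) = 2.858 × 10.3/63.50 = 0.4636 V.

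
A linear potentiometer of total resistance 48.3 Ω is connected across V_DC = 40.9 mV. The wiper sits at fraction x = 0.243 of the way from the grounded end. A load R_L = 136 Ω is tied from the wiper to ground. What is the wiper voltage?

Split the track: R_lower = x·R_p = 11.74 Ω, R_upper = (1−x)·R_p = 36.56 Ω.
Lower segment in parallel with the load: 11.74 ‖ 136 = 10.80 Ω.
Then V_out = V_DC · 10.80/(36.56 + 10.80) = 9.329 mV.

V_out ≈ 9.33 mV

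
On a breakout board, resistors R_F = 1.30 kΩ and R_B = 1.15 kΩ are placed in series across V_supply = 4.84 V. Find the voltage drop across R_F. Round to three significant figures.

Total series resistance ΣR = 1.30 + 1.15 = 2.450 kΩ.
V = V_supply · R/ΣR = 4.84 × 0.5306 = 2.568 V.

V ≈ 2.57 V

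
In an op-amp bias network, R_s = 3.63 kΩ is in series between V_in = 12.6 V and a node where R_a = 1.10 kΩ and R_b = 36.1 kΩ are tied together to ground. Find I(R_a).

I ≈ 2.60 mA

Parallel bank: R_p = 1/(1/1.10 + 1/36.1) = 1.067 kΩ.
Node voltage V_A = V_in · R_p/(R_s + R_p) = 12.6 × 0.2272 = 2.863 V.
I(R_a) = V_A / R_a = 2.863/1.10 = 2.603 mA.
(Check via current divider: I_total = 2.682 mA; share G_k/ΣG = 0.9704 → same result.)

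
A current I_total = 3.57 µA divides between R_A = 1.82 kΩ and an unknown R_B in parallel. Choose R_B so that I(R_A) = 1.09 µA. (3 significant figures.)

R_B ≈ 0.800 kΩ

Two-branch current divider: I_A = I_total · R_B/(R_A + R_B).
1.09/3.57 = R_B/(R_A + R_B) → R_B = R_A · (0.3053)/(1 − 0.3053) = 1.82 × 0.4395 = 0.7999 kΩ.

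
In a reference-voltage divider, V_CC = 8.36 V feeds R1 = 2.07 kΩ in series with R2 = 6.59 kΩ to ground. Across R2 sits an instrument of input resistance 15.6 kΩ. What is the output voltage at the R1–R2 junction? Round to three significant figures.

V_out ≈ 5.78 V

The load sits in parallel with R2, giving an effective lower resistance R2' = R2·R_L/(R2+R_L) = 4.633 kΩ.
Then V_out = V_CC · R2'/(R1 + R2') = 8.36 × 4.633/6.703 = 5.778 V.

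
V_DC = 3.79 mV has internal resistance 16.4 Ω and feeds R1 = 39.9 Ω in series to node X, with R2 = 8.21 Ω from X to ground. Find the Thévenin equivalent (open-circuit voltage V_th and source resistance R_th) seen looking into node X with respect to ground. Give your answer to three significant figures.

R1' = 16.4 + 39.9 = 56.30 Ω (source resistance + R1).
V_th is the unloaded tap voltage: V_DC · R2/(R1'+R2) = 3.79 × 0.1273 = 0.4823 mV.
With V_DC suppressed (replaced by a short), R_th = R1' ‖ R2 = (56.30 × 8.21)/(56.30 + 8.21) = 7.165 Ω.

V_th ≈ 0.482 mV, R_th ≈ 7.17 Ω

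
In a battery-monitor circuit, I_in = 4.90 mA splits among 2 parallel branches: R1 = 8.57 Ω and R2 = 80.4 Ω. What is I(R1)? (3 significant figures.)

I ≈ 4.43 mA

Two-branch current divider: I_k = I_in · R_other/(R_1 + R_2).
So I = 4.90 × 80.4/88.97 = 4.428 mA.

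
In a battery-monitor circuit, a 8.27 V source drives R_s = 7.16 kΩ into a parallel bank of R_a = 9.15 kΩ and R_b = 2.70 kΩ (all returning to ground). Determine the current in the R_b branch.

Combine the parallel branches: R_p = (1/9.15 + 1/2.70)⁻¹ = 2.085 kΩ.
Node voltage V_A = V_s · R_p/(R_s + R_p) = 8.27 × 0.2255 = 1.865 V.
I(R_b) = V_A / R_b = 1.865/2.70 = 0.6907 mA.
(Check via current divider: I_total = 0.8946 mA; share G_k/ΣG = 0.7722 → same result.)

I ≈ 0.691 mA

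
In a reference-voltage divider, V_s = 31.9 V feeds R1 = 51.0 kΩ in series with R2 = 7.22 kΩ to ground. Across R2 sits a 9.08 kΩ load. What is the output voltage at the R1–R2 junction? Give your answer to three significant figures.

The load sits in parallel with R2, giving an effective lower resistance R2' = R2·R_L/(R2+R_L) = 4.022 kΩ.
Now apply the divider: V_out = 31.9 × 0.07310 = 2.332 V.

V_out ≈ 2.33 V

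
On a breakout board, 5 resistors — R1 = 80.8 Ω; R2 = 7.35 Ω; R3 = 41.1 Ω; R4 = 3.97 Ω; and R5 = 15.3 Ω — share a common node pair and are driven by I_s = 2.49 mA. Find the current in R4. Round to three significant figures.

I ≈ 1.28 mA

ΣG = 1/80.8 + 1/7.35 + 1/41.1 + 1/3.97 + 1/15.3 = 0.4900.
R4 takes the fraction G_k/ΣG = 0.2519/0.4900 = 0.5140, so I = 2.49 × 0.5140 = 1.280 mA.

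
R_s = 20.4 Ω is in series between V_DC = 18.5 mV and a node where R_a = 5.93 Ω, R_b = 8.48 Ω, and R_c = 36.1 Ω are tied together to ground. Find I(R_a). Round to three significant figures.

I ≈ 0.421 mA

Combine the parallel branches: R_p = (1/5.93 + 1/8.48 + 1/36.1)⁻¹ = 3.182 Ω.
V_A by voltage divider: V_A = 18.5 × 3.182/(20.4 + 3.182) = 2.496 mV.
I(R_a) = V_A / R_a = 2.496/5.93 = 0.4210 mA.
(Check via current divider: I_total = 0.7845 mA; share G_k/ΣG = 0.5366 → same result.)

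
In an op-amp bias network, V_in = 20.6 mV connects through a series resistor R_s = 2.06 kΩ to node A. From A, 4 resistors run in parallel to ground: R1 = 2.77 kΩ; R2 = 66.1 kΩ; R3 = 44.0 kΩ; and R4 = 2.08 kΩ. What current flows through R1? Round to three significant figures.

I ≈ 2.64 µA

Parallel bank: R_p = 1/(1/2.77 + 1/66.1 + 1/44.0 + 1/2.08) = 1.137 kΩ.
V_A = 20.6 × 1.137/3.197 = 7.326 mV.
Branch current I = V_A/R1 = 7.326/2.77 = 2.645 µA.
(Equivalently: I_total = 6.444 µA, then current-divider fraction G_k/ΣG = 0.4104.)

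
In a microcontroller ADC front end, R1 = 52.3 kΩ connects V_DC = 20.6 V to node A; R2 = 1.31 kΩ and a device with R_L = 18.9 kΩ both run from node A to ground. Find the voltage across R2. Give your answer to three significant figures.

V_out ≈ 0.471 V

First combine the lower leg with the load: R2 ‖ R_L = 1.225 kΩ.
Voltage divider with the loaded lower leg: V_out = 20.6 × 1.225/(52.3 + 1.225) = 20.6 × 0.02289 = 0.4715 V.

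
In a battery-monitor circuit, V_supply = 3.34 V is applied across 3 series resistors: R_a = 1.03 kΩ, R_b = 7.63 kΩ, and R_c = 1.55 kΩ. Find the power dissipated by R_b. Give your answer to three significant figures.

ΣR = 10.21 kΩ → I = 3.34/10.21 = 0.3271 mA.
P(R_b) = I²·R_b = (0.3271)² × 7.63 = 0.8165 mW.

P ≈ 0.817 mW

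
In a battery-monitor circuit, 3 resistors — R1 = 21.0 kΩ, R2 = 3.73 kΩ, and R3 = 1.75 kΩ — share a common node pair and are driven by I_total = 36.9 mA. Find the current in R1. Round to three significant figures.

ΣG = 1/21.0 + 1/3.73 + 1/1.75 = 0.8871.
Current divider: I(R1) = I_total · G_k/ΣG = 36.9 × (0.04762/0.8871) = 36.9 × 0.05368 = 1.981 mA.

I ≈ 1.98 mA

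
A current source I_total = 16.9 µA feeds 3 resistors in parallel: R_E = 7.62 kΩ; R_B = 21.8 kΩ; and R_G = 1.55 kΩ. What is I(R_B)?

ΣG = 1/7.62 + 1/21.8 + 1/1.55 = 0.8223.
R_B takes the fraction G_k/ΣG = 0.04587/0.8223 = 0.05579, so I = 16.9 × 0.05579 = 0.9428 µA.

I ≈ 0.943 µA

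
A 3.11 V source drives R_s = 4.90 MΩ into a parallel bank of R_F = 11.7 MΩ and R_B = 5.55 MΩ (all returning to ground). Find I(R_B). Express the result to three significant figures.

Equivalent of the parallel group: R_p = 3.764 MΩ.
V_A = 3.11 × 3.764/8.664 = 1.351 V.
I(R_B) = V_A / R_B = 1.351/5.55 = 0.2435 µA.
(Check via current divider: I_total = 0.3589 µA; share G_k/ΣG = 0.6783 → same result.)

I ≈ 0.243 µA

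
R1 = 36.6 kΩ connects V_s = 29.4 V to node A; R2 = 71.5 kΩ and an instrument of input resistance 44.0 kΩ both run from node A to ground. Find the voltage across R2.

V_out ≈ 12.5 V

First combine the lower leg with the load: R2 ‖ R_L = 27.24 kΩ.
Voltage divider with the loaded lower leg: V_out = 29.4 × 27.24/(36.6 + 27.24) = 29.4 × 0.4267 = 12.54 V.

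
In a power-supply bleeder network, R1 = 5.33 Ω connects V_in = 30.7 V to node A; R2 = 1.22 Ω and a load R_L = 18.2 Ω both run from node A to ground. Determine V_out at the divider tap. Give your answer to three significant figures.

V_out ≈ 5.42 V

R2 ‖ R_L = (1.22 × 18.2)/(1.22 + 18.2) = 1.143 Ω.
Voltage divider with the loaded lower leg: V_out = 30.7 × 1.143/(5.33 + 1.143) = 30.7 × 0.1766 = 5.422 V.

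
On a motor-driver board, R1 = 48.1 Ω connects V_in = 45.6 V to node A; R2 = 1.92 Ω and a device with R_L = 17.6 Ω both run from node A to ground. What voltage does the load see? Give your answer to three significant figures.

R2 ‖ R_L = (1.92 × 17.6)/(1.92 + 17.6) = 1.731 Ω.
Voltage divider with the loaded lower leg: V_out = 45.6 × 1.731/(48.1 + 1.731) = 45.6 × 0.03474 = 1.584 V.

V_out ≈ 1.58 V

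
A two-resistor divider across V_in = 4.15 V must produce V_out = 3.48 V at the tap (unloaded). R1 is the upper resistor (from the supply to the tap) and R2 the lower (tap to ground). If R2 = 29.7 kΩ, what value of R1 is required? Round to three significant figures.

R1 ≈ 5.72 kΩ

The divider ratio is R2/(R1+R2) = 3.48/4.15 = 0.8386.
Rearranging, R1 = R2·(1−k)/k = 29.7 × 0.1925 = 5.718 kΩ.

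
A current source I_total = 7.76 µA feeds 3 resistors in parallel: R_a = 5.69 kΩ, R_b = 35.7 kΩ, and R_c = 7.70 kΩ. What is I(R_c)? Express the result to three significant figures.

I ≈ 3.02 µA

Conductances: ΣG = 1/5.69 + 1/35.7 + 1/7.70 = 0.3336 (1/kΩ).
Current divider: I(R_c) = I_total · G_k/ΣG = 7.76 × (0.1299/0.3336) = 7.76 × 0.3893 = 3.021 µA.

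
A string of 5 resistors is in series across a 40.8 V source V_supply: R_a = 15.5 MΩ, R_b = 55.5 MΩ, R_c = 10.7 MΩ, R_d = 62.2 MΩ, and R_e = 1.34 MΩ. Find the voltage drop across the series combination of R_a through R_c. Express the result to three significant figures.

Series total: ΣR = 15.5 + 55.5 + 10.7 + 62.2 + 1.34 = 145.2 MΩ.
R_{R_a..R_c} = 15.5 + 55.5 + 10.7 = 81.70 MΩ.
Voltage divider: V = V_supply · (81.70 / 145.2) = 40.8 × 0.5625 = 22.95 V.

V ≈ 23.0 V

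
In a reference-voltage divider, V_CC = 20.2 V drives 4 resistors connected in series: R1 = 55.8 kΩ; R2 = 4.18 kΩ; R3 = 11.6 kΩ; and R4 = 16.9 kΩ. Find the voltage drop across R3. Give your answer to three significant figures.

V ≈ 2.65 V

ΣR = 55.8 + 4.18 + 11.6 + 16.9 = 88.48 kΩ.
By the voltage-divider rule, V = 20.2 × 11.60/88.48 = 2.648 V.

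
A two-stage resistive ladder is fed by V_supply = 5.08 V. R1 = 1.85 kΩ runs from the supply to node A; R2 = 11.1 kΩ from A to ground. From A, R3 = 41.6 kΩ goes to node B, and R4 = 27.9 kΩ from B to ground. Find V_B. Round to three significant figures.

The second stage (R3 + R4 = 69.50 kΩ) loads node A in parallel with R2.
R2 ‖ (R3+R4) = 9.571 kΩ.
First divider: V_A = V_supply · 9.571/(1.85 + 9.571) = 4.257 V.
Then the unloaded second divider: V_B = V_A × R4/(R3+R4) = 4.257 × 0.4014 = 1.709 V.

V_B ≈ 1.71 V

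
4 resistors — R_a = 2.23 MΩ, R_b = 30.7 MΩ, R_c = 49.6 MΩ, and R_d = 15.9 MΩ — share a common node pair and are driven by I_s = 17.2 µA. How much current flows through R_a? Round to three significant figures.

I ≈ 13.7 µA

Total conductance ΣG = 1/2.23 + 1/30.7 + 1/49.6 + 1/15.9 = 0.5641 (units of 1/MΩ).
By the current-divider rule, I = I_s · G_k/ΣG = 17.2 × 0.7950 = 13.67 µA.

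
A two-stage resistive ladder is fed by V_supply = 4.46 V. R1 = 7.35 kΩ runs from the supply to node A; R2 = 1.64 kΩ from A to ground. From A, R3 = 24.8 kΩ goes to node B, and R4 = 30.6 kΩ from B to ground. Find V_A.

V_A ≈ 0.794 V

Node A sees R2 in parallel with the series input of stage 2, R3 + R4 = 55.40 kΩ.
R2 ‖ (R3+R4) = 1.593 kΩ.
V_A = 4.46 × 1.593/(7.35 + 1.593) = 0.7944 V.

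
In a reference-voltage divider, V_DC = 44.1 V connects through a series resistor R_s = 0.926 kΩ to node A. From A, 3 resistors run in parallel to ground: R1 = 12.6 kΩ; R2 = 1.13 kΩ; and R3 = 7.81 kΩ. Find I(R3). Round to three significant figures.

I ≈ 2.81 mA

Combine the parallel branches: R_p = (1/12.6 + 1/1.13 + 1/7.81)⁻¹ = 0.9154 kΩ.
Node voltage V_A = V_DC · R_p/(R_s + R_p) = 44.1 × 0.4971 = 21.92 V.
I(R3) = V_A / R3 = 21.92/7.81 = 2.807 mA.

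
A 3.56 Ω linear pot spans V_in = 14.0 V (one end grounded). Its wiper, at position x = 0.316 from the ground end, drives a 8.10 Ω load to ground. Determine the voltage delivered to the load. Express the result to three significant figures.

Split the track: R_lower = x·R_p = 1.125 Ω, R_upper = (1−x)·R_p = 2.435 Ω.
R_L loads the lower segment: effective lower R = 0.9878 Ω.
V_out = 14.0 × 0.9878/(2.435 + 0.9878) = 4.040 V.

V_out ≈ 4.04 V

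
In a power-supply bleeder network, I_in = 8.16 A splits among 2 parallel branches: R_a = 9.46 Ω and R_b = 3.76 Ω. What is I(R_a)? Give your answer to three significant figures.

I ≈ 2.32 A

Two-branch current divider: I_k = I_in · R_other/(R_1 + R_2).
So I = 8.16 × 3.76/13.22 = 2.321 A.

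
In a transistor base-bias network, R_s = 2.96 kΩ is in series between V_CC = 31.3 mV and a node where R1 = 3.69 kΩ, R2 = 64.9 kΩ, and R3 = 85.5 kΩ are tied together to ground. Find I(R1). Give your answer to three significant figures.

Combine the parallel branches: R_p = (1/3.69 + 1/64.9 + 1/85.5)⁻¹ = 3.355 kΩ.
V_A by voltage divider: V_A = 31.3 × 3.355/(2.96 + 3.355) = 16.63 mV.
Branch current I = V_A/R1 = 16.63/3.69 = 4.506 µA.

I ≈ 4.51 µA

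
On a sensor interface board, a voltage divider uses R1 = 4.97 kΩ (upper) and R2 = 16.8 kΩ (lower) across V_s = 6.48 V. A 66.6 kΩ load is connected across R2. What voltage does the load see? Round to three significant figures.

V_out ≈ 4.73 V

The load sits in parallel with R2, giving an effective lower resistance R2' = R2·R_L/(R2+R_L) = 13.42 kΩ.
Now apply the divider: V_out = 6.48 × 0.7297 = 4.728 V.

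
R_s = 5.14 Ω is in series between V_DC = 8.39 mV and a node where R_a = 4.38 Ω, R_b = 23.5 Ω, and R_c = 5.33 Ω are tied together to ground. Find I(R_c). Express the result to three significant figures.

Combine the parallel branches: R_p = (1/4.38 + 1/23.5 + 1/5.33)⁻¹ = 2.181 Ω.
V_A = 8.39 × 2.181/7.321 = 2.500 mV.
Branch current I = V_A/R_c = 2.500/5.33 = 0.4690 mA.

I ≈ 0.469 mA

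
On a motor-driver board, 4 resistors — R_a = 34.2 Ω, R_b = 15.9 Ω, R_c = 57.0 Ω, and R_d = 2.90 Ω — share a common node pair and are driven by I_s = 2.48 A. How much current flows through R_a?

I ≈ 0.160 A

Conductances: ΣG = 1/34.2 + 1/15.9 + 1/57.0 + 1/2.90 = 0.4545 (1/Ω).
By the current-divider rule, I = I_s · G_k/ΣG = 2.48 × 0.06433 = 0.1595 A.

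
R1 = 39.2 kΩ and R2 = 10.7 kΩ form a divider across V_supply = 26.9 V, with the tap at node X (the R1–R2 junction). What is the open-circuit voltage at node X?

V_th ≈ 5.77 V

With X open, the divider is unloaded: V_th = 26.9 × 10.7/49.90 = 5.768 V.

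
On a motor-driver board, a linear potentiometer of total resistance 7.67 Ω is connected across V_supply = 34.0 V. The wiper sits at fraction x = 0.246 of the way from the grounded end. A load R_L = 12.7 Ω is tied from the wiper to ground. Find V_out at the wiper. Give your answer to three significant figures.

Split the track: R_lower = x·R_p = 1.887 Ω, R_upper = (1−x)·R_p = 5.783 Ω.
(x·R_p) ‖ R_L = 1.643 Ω.
Then V_out = V_supply · 1.643/(5.783 + 1.643) = 7.521 V.

V_out ≈ 7.52 V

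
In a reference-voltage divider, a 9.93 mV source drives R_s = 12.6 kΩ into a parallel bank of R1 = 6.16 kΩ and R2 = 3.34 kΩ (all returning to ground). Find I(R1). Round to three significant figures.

Combine the parallel branches: R_p = (1/6.16 + 1/3.34)⁻¹ = 2.166 kΩ.
V_A = 9.93 × 2.166/14.77 = 1.456 mV.
I(R1) = V_A / R1 = 1.456/6.16 = 0.2364 µA.
(Check via current divider: I_total = 0.6725 µA; share G_k/ΣG = 0.3516 → same result.)

I ≈ 0.236 µA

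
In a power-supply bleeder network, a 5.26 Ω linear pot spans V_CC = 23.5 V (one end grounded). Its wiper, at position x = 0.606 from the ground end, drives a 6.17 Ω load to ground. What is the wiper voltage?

V_out ≈ 11.8 V

Split the track: R_lower = x·R_p = 3.188 Ω, R_upper = (1−x)·R_p = 2.072 Ω.
(x·R_p) ‖ R_L = 2.102 Ω.
Loaded-divider output: V_out = 23.5 × 0.5035 = 11.83 V.
(Unloaded: V_out = x·V_CC = 14.2 V.)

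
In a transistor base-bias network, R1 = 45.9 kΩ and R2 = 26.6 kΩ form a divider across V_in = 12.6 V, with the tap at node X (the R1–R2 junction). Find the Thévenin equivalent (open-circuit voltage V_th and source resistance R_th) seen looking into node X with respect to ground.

V_th is the unloaded tap voltage: V_in · R2/(R1+R2) = 12.6 × 0.3669 = 4.623 V.
Looking into X with the source shorted: R_th = R1·R2/(R1+R2) = 45.90 × 26.6/72.50 = 16.84 kΩ.

V_th ≈ 4.62 V, R_th ≈ 16.8 kΩ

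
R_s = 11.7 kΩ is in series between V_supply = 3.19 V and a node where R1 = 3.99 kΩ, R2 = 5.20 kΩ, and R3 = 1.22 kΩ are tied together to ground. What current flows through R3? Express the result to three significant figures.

I ≈ 0.166 mA

Parallel bank: R_p = 1/(1/3.99 + 1/5.20 + 1/1.22) = 0.7920 kΩ.
V_A by voltage divider: V_A = 3.19 × 0.7920/(11.7 + 0.7920) = 0.2023 V.
I(R3) = V_A / R3 = 0.2023/1.22 = 0.1658 mA.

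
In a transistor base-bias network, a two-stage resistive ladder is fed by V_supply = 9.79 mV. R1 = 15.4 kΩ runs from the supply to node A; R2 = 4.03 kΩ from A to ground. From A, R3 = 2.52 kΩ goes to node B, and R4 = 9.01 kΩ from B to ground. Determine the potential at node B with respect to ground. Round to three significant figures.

V_B ≈ 1.24 mV

Looking into the second stage from A: R3 + R4 = 11.53 kΩ appears in parallel with R2.
Effective lower resistance at A: R2 ‖ 11.53 = 2.986 kΩ.
V_A = 9.79 × 2.986/(15.4 + 2.986) = 1.590 mV.
V_B = V_A × 0.7814 = 1.243 mV.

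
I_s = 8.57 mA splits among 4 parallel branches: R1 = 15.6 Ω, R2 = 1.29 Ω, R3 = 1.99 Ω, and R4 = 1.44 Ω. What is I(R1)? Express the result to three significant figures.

I ≈ 0.270 mA

ΣG = 1/15.6 + 1/1.29 + 1/1.99 + 1/1.44 = 2.036.
By the current-divider rule, I = I_s · G_k/ΣG = 8.57 × 0.03148 = 0.2698 mA.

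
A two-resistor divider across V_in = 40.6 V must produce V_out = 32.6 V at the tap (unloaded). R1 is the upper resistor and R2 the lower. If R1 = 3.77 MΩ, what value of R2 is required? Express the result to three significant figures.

Required fraction k = V_out/V_in = 0.8030.
So R2 = R1 · V_out/(V_in − V_out) = 3.77 × 32.6/(40.6 − 32.6) = 3.77 × 4.075 = 15.36 MΩ.

R2 ≈ 15.4 MΩ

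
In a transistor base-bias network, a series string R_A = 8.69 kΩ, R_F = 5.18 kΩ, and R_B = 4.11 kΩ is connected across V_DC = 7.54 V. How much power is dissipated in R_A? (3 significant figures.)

ΣR = 17.98 kΩ → I = 7.54/17.98 = 0.4194 mA.
P(R_A) = I²·R_A = (0.4194)² × 8.69 = 1.528 mW.

P ≈ 1.53 mW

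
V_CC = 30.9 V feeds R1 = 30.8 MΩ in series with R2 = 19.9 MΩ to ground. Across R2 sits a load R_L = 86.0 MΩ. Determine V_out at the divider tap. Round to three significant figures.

V_out ≈ 10.6 V

R2 ‖ R_L = (19.9 × 86.0)/(19.9 + 86.0) = 16.16 MΩ.
Then V_out = V_CC · R2'/(R1 + R2') = 30.9 × 16.16/46.96 = 10.63 V.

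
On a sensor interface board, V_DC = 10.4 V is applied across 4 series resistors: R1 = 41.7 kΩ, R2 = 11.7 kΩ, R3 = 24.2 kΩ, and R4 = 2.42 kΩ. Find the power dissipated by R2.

ΣR = 80.02 kΩ → I = 10.4/80.02 = 0.1300 mA.
V(R2) = I·R = 1.521 V; P = V·I = 1.521 × 0.1300 = 0.1976 mW.

P ≈ 0.198 mW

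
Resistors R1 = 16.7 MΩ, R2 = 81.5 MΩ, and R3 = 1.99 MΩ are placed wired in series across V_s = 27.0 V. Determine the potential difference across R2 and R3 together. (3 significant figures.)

Series total: ΣR = 16.7 + 81.5 + 1.99 = 100.2 MΩ.
R_{R2..R3} = 81.5 + 1.99 = 83.49 MΩ.
Voltage divider: V = V_s · (83.49 / 100.2) = 27.0 × 0.8333 = 22.50 V.

V ≈ 22.5 V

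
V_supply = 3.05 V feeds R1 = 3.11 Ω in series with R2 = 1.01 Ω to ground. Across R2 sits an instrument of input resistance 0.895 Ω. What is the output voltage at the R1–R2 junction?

V_out ≈ 0.404 V

R2 ‖ R_L = (1.01 × 0.895)/(1.01 + 0.895) = 0.4745 Ω.
Now apply the divider: V_out = 3.05 × 0.1324 = 0.4038 V.
(Unloaded it would be 0.748 V; the load pulls it down.)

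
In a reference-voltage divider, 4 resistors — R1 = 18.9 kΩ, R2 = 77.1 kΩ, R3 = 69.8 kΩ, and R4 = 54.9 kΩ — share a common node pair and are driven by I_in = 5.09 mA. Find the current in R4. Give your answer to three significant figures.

I ≈ 0.942 mA

Conductances: ΣG = 1/18.9 + 1/77.1 + 1/69.8 + 1/54.9 = 0.09842 (1/kΩ).
By the current-divider rule, I = I_in · G_k/ΣG = 5.09 × 0.1851 = 0.9420 mA.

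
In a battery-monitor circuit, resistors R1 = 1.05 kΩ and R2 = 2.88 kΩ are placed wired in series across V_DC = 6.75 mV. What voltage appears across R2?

V ≈ 4.95 mV

Series total: ΣR = 1.05 + 2.88 = 3.930 kΩ.
By the voltage-divider rule, V = 6.75 × 2.880/3.930 = 4.947 mV.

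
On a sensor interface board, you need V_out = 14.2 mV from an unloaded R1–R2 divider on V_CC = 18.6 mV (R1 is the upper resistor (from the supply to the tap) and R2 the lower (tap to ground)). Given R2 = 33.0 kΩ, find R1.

Required fraction k = V_out/V_CC = 0.7634.
Rearranging, R1 = R2·(1−k)/k = 33.0 × 0.3099 = 10.23 kΩ.

R1 ≈ 10.2 kΩ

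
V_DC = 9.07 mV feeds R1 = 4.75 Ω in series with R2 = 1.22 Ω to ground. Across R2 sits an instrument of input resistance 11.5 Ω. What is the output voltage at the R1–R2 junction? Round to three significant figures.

R2 ‖ R_L = (1.22 × 11.5)/(1.22 + 11.5) = 1.103 Ω.
Then V_out = V_DC · R2'/(R1 + R2') = 9.07 × 1.103/5.853 = 1.709 mV.
(Unloaded it would be 1.85 mV; the load pulls it down.)

V_out ≈ 1.71 mV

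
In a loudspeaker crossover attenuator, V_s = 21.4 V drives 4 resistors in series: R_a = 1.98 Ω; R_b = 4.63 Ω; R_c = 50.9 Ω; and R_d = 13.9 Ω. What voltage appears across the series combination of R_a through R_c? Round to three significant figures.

Series total: ΣR = 1.98 + 4.63 + 50.9 + 13.9 = 71.41 Ω.
R_{R_a..R_c} = 1.98 + 4.63 + 50.9 = 57.51 Ω.
By the voltage-divider rule, V = 21.4 × 57.51/71.41 = 17.23 V.

V ≈ 17.2 V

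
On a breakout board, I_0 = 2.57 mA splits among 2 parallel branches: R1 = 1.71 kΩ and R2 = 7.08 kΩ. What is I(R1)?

I ≈ 2.07 mA

With just two branches, the current splits inversely with resistance.
I(R1) = 2.57 × 7.08/(1.71 + 7.08) = 2.57 × 0.8055 = 2.070 mA.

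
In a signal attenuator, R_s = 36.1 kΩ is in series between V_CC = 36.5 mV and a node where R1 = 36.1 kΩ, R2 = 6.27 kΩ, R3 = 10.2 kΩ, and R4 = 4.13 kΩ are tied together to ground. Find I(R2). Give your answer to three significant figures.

I ≈ 0.291 µA

Combine the parallel branches: R_p = (1/36.1 + 1/6.27 + 1/10.2 + 1/4.13)⁻¹ = 1.896 kΩ.
V_A = 36.5 × 1.896/38.00 = 1.822 mV.
I(R2) = V_A / R2 = 1.822/6.27 = 0.2905 µA.
(Check via current divider: I_total = 0.9606 µA; share G_k/ΣG = 0.3024 → same result.)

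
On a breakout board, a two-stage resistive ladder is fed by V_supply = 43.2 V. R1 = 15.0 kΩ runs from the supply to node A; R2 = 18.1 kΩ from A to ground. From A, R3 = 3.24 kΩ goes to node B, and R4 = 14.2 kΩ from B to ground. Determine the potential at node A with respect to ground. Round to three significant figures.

V_A ≈ 16.1 V

Looking into the second stage from A: R3 + R4 = 17.44 kΩ appears in parallel with R2.
R2 ‖ (R3+R4) = 8.882 kΩ.
So V_A = 43.2 × 0.3719 = 16.07 V.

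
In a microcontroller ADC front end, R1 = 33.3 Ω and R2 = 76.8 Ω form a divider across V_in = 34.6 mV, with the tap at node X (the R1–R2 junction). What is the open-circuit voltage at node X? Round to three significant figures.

V_th ≈ 24.1 mV

With X open, the divider is unloaded: V_th = 34.6 × 76.8/110.1 = 24.14 mV.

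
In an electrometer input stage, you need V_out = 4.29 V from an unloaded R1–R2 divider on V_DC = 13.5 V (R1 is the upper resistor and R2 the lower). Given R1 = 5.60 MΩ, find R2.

The divider ratio is R2/(R1+R2) = 4.29/13.5 = 0.3178.
So R2 = R1 · V_out/(V_DC − V_out) = 5.60 × 4.29/(13.5 − 4.29) = 5.60 × 0.4658 = 2.608 MΩ.

R2 ≈ 2.61 MΩ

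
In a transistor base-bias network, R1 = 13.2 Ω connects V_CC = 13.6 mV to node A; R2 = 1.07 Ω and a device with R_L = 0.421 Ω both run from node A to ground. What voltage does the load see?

First combine the lower leg with the load: R2 ‖ R_L = 0.3021 Ω.
Voltage divider with the loaded lower leg: V_out = 13.6 × 0.3021/(13.2 + 0.3021) = 13.6 × 0.02238 = 0.3043 mV.

V_out ≈ 0.304 mV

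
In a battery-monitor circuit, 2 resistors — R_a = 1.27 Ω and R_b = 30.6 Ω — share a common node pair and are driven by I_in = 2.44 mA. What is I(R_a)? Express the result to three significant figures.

I ≈ 2.34 mA

With just two branches, the current splits inversely with resistance.
I(R_a) = 2.44 × 30.6/(1.27 + 30.6) = 2.44 × 0.9602 = 2.343 mA.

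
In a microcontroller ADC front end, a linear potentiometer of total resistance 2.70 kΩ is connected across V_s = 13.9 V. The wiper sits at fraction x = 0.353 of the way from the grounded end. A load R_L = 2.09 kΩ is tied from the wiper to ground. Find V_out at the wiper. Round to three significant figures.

V_out ≈ 3.79 V

Lower segment x·R_p = 0.9531 kΩ; upper segment (1−x)·R_p = 1.747 kΩ.
Lower segment in parallel with the load: 0.9531 ‖ 2.09 = 0.6546 kΩ.
V_out = 13.9 × 0.6546/(1.747 + 0.6546) = 3.789 V.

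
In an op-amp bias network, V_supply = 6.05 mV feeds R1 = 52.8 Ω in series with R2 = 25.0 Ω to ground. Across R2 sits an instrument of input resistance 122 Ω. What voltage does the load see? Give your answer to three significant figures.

First combine the lower leg with the load: R2 ‖ R_L = 20.75 Ω.
Now apply the divider: V_out = 6.05 × 0.2821 = 1.707 mV.

V_out ≈ 1.71 mV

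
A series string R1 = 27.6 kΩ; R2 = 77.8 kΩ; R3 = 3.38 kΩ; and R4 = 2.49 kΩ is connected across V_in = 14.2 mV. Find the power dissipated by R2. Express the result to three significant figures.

P ≈ 1.27 nW

The common current is I = 14.2/111.3 = 0.1276 µA.
P = I²R = 0.01629 × 77.8 = 1.267 nW.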